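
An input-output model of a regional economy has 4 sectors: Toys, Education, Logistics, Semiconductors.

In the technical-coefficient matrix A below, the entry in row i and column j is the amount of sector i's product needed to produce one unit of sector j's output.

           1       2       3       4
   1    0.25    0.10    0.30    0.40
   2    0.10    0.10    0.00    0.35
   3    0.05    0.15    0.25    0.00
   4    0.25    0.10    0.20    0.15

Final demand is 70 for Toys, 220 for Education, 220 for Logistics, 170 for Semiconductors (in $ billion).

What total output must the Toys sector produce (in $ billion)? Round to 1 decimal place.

x_1 = 635.9

I − A =
  [   0.75    -0.10    -0.30    -0.40]
  [  -0.10     0.90     0.00    -0.35]
  [  -0.05    -0.15     0.75     0.00]
  [  -0.25    -0.10    -0.20     0.85]
Compute the cofactors C_ij = (−1)^(i+j)·(3×3 minor ij) of I−A; the adjugate is their transpose:
adj(I−A) = Cᵀ =
  [ 0.537000   0.144000   0.298000   0.312000]
  [ 0.132875   0.386375   0.112250   0.221625]
  [ 0.062375   0.086875   0.436250   0.065125]
  [ 0.188250   0.108250   0.203500   0.480750]
det(I−A) = Σ_j (I−A)_1j·C_1j = (0.75)(0.537000) + (-0.10)(0.132875) + (-0.30)(0.062375) + (-0.40)(0.188250) = 0.29545
(I − A)⁻¹ = adj(I−A) / det(I−A) ≈
  [   1.8176     0.4874     1.0086     1.0560]
  [   0.4497     1.3078     0.3799     0.7501]
  [   0.2111     0.2940     1.4766     0.2204]
  [   0.6372     0.3664     0.6888     1.6272]
x = (I − A)⁻¹ d = adj(I−A)·d / det(I−A), with det(I−A) = 0.29545:
  x_1 = (0.537000·70 + 0.144000·220 + 0.298000·220 + 0.312000·170) / 0.29545 = 187.87 / 0.29545 ≈ 635.9
  x_2 = (0.132875·70 + 0.386375·220 + 0.112250·220 + 0.221625·170) / 0.29545 = 156.675 / 0.29545 ≈ 530.3
  x_3 = (0.062375·70 + 0.086875·220 + 0.436250·220 + 0.065125·170) / 0.29545 = 130.525 / 0.29545 ≈ 441.8
  x_4 = (0.188250·70 + 0.108250·220 + 0.203500·220 + 0.480750·170) / 0.29545 = 163.49 / 0.29545 ≈ 553.4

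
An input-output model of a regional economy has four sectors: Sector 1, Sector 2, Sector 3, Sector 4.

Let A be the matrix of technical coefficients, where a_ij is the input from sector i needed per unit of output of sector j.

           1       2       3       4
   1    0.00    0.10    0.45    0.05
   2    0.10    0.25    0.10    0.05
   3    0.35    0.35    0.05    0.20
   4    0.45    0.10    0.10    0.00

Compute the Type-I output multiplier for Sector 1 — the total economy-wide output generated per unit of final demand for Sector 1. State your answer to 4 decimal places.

m_1 = 3.3905

I − A =
  [   1.00    -0.10    -0.45    -0.05]
  [  -0.10     0.75    -0.10    -0.05]
  [  -0.35    -0.35     0.95    -0.20]
  [  -0.45    -0.10    -0.10     1.00]
Compute the cofactors C_ij = (−1)^(i+j)·(3×3 minor ij) of I−A; the adjugate is their transpose:
adj(I−A) = Cᵀ =
  [ 0.654000   0.266000   0.350000   0.116000]
  [ 0.160125   0.708875   0.158375   0.075125]
  [ 0.373125   0.407875   0.715375   0.182125]
  [ 0.347625   0.231375   0.244875   0.530625]
det(I−A) = Σ_j (I−A)_1j·C_1j = (1.00)(0.654000) + (-0.10)(0.160125) + (-0.45)(0.373125) + (-0.05)(0.347625) = 0.4527
(I − A)⁻¹ = adj(I−A) / det(I−A) ≈
  [   1.44467     0.58759     0.77314     0.25624]
  [   0.35371     1.56588     0.34985     0.16595]
  [   0.82422     0.90098     1.58024     0.40231]
  [   0.76789     0.51110     0.54092     1.17213]
The output multiplier for sector j is the column-j sum of the Leontief inverse (I − A)⁻¹ = adj(I−A) / det(I−A).
Column 1 of adj(I−A): (0.654000, 0.160125, 0.373125, 0.347625); det(I−A) = 0.4527.
m_1 = (0.654000 + 0.160125 + 0.373125 + 0.347625) / 0.4527 = 1.534875 / 0.4527 ≈ 3.3905.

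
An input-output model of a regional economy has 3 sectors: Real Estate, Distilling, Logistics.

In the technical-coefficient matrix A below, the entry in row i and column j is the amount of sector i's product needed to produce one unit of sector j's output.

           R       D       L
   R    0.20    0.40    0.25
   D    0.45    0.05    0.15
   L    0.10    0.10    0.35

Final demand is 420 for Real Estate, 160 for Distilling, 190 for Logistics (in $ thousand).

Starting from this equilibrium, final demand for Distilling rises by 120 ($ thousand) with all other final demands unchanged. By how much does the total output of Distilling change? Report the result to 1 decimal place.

I − A =
  [   0.80    -0.40    -0.25]
  [  -0.45     0.95    -0.15]
  [  -0.10    -0.10     0.65]
Cofactors of I−A, C_ij = (−1)^(i+j)·(minor ij) (rows/columns in the sector order above):
  C_11 = (0.95)(0.65) − (-0.15)(-0.10) = 0.6025
  C_12 = −[(-0.45)(0.65) − (-0.15)(-0.10)] = 0.3075
  C_13 = (-0.45)(-0.10) − (0.95)(-0.10) = 0.1400
  C_21 = −[(-0.40)(0.65) − (-0.25)(-0.10)] = 0.2850
  C_22 = (0.80)(0.65) − (-0.25)(-0.10) = 0.4950
  C_23 = −[(0.80)(-0.10) − (-0.40)(-0.10)] = 0.1200
  C_31 = (-0.40)(-0.15) − (-0.25)(0.95) = 0.2975
  C_32 = −[(0.80)(-0.15) − (-0.25)(-0.45)] = 0.2325
  C_33 = (0.80)(0.95) − (-0.40)(-0.45) = 0.5800
det(I−A) = Σ_j (I−A)_1j·C_1j = (0.80)(0.6025) + (-0.40)(0.3075) + (-0.25)(0.1400) = 0.3240
adj(I−A) = Cᵀ =
  [ 0.6025   0.2850   0.2975]
  [ 0.3075   0.4950   0.2325]
  [ 0.1400   0.1200   0.5800]
(I − A)⁻¹ = adj(I−A) / det(I−A) ≈
  [   1.8596     0.8796     0.9182]
  [   0.9491     1.5278     0.7176]
  [   0.4321     0.3704     1.7901]
Δx = (I − A)⁻¹ Δd with Δd having +120 in the Distilling component and 0 elsewhere.
So Δx_D = L_DD · (+120), where L_DD = adj(I−A)_DD / det(I−A) = 0.4950 / 0.3240.
Δx_D = 0.4950 × (+120) / 0.3240 = 59.40 / 0.3240 ≈ 183.3.

Δx_D = 183.3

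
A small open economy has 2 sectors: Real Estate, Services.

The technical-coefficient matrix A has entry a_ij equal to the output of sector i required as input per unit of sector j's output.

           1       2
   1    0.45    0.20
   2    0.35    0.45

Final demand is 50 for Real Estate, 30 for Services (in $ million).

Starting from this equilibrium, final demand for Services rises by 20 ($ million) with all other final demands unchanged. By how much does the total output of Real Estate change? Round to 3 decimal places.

I − A =
  [   0.55    -0.20]
  [  -0.35     0.55]
det(I−A) = (0.55)(0.55) − (-0.20)(-0.35) = 0.2325
adj(I−A) = [[0.55, 0.20], [0.35, 0.55]]
(I − A)⁻¹ = adj(I−A) / det(I−A) ≈
  [   2.3656     0.8602]
  [   1.5054     2.3656]
Δx = (I − A)⁻¹ Δd with Δd having +20 in the Services component and 0 elsewhere.
So Δx_1 = L_12 · (+20), where L_12 = adj(I−A)_12 / det(I−A) = 0.20 / 0.2325.
Δx_1 = 0.20 × (+20) / 0.2325 = 4.00 / 0.2325 ≈ 17.204.

Δx_1 = 17.204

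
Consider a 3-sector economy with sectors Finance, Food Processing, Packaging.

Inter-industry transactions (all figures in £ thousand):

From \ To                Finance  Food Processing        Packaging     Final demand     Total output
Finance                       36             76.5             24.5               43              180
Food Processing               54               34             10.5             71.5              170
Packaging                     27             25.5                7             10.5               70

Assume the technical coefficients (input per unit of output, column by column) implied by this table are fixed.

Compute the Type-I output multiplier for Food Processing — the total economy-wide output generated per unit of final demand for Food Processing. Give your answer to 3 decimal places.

Technical coefficients a_ij = z_ij / X_j:
  a_11 = 36/180 = 0.20, a_21 = 54/180 = 0.30, a_31 = 27/180 = 0.15
  a_12 = 76.5/170 = 0.45, a_22 = 34/170 = 0.20, a_32 = 25.5/170 = 0.15
  a_13 = 24.5/70 = 0.35, a_23 = 10.5/70 = 0.15, a_33 = 7/70 = 0.10
I − A =
  [   0.80    -0.45    -0.35]
  [  -0.30     0.80    -0.15]
  [  -0.15    -0.15     0.90]
Cofactors of I−A, C_ij = (−1)^(i+j)·(minor ij) (rows/columns in the sector order above):
  C_11 = (0.80)(0.90) − (-0.15)(-0.15) = 0.6975
  C_12 = −[(-0.30)(0.90) − (-0.15)(-0.15)] = 0.2925
  C_13 = (-0.30)(-0.15) − (0.80)(-0.15) = 0.1650
  C_21 = −[(-0.45)(0.90) − (-0.35)(-0.15)] = 0.4575
  C_22 = (0.80)(0.90) − (-0.35)(-0.15) = 0.6675
  C_23 = −[(0.80)(-0.15) − (-0.45)(-0.15)] = 0.1875
  C_31 = (-0.45)(-0.15) − (-0.35)(0.80) = 0.3475
  C_32 = −[(0.80)(-0.15) − (-0.35)(-0.30)] = 0.2250
  C_33 = (0.80)(0.80) − (-0.45)(-0.30) = 0.5050
det(I−A) = Σ_j (I−A)_1j·C_1j = (0.80)(0.6975) + (-0.45)(0.2925) + (-0.35)(0.1650) = 0.368625
adj(I−A) = Cᵀ =
  [ 0.6975   0.4575   0.3475]
  [ 0.2925   0.6675   0.2250]
  [ 0.1650   0.1875   0.5050]
(I − A)⁻¹ = adj(I−A) / det(I−A) ≈
  [   1.8922     1.2411     0.9427]
  [   0.7935     1.8108     0.6104]
  [   0.4476     0.5086     1.3700]
The output multiplier for sector j is the column-j sum of the Leontief inverse (I − A)⁻¹ = adj(I−A) / det(I−A).
Column 2 of adj(I−A): (0.4575, 0.6675, 0.1875); det(I−A) = 0.368625.
m_2 = (0.4575 + 0.6675 + 0.1875) / 0.368625 = 1.3125 / 0.368625 ≈ 3.561.

m_2 = 3.561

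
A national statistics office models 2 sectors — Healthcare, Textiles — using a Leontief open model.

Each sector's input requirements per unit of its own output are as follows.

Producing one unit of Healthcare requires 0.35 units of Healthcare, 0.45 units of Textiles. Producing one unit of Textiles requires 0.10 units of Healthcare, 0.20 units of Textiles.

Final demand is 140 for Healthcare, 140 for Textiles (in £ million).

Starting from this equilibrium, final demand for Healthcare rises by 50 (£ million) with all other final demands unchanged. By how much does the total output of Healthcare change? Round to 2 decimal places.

Δx_1 = 84.21

I − A =
  [   0.65    -0.10]
  [  -0.45     0.80]
det(I−A) = (0.65)(0.80) − (-0.10)(-0.45) = 0.4750
adj(I−A) = [[0.80, 0.10], [0.45, 0.65]]
(I − A)⁻¹ = adj(I−A) / det(I−A) ≈
  [   1.6842     0.2105]
  [   0.9474     1.3684]
Δx = (I − A)⁻¹ Δd with Δd having +50 in the Healthcare component and 0 elsewhere.
So Δx_1 = L_11 · (+50), where L_11 = adj(I−A)_11 / det(I−A) = 0.80 / 0.4750.
Δx_1 = 0.80 × (+50) / 0.4750 = 40.00 / 0.4750 ≈ 84.21.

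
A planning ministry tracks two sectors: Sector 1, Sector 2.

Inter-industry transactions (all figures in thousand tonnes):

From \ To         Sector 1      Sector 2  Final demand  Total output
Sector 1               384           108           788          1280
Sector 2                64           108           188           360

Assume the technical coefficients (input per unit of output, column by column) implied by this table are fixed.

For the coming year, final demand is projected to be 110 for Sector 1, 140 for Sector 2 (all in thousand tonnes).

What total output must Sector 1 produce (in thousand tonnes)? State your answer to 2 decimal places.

Technical coefficients a_ij = z_ij / X_j:
  a_11 = 384/1280 = 0.30, a_21 = 64/1280 = 0.05
  a_12 = 108/360 = 0.30, a_22 = 108/360 = 0.30
I − A =
  [   0.70    -0.30]
  [  -0.05     0.70]
det(I−A) = (0.70)(0.70) − (-0.30)(-0.05) = 0.4750
adj(I−A) = [[0.70, 0.30], [0.05, 0.70]]
(I − A)⁻¹ = adj(I−A) / det(I−A) ≈
  [   1.4737     0.6316]
  [   0.1053     1.4737]
x = (I − A)⁻¹ d = adj(I−A)·d / det(I−A), with det(I−A) = 0.4750:
  x_1 = (0.70·110 + 0.30·140) / 0.4750 = 119.00 / 0.4750 ≈ 250.53
  x_2 = (0.05·110 + 0.70·140) / 0.4750 = 103.50 / 0.4750 ≈ 217.89

x_1 = 250.53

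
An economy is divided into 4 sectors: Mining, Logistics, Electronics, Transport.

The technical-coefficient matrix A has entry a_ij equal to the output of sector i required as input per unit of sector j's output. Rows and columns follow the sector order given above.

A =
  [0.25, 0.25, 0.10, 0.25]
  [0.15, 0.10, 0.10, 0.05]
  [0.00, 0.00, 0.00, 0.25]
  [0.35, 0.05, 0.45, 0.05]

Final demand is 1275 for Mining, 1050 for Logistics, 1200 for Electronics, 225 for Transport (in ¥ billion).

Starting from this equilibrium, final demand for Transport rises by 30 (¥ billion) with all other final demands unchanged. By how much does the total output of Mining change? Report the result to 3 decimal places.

Δx_M = 18.327

I − A =
  [   0.75    -0.25    -0.10    -0.25]
  [  -0.15     0.90    -0.10    -0.05]
  [   0.00     0.00     1.00    -0.25]
  [  -0.35    -0.05    -0.45     0.95]
Compute the cofactors C_ij = (−1)^(i+j)·(3×3 minor ij) of I−A; the adjugate is their transpose:
adj(I−A) = Cᵀ =
  [ 0.750000   0.223125   0.217125   0.266250]
  [ 0.151875   0.531875   0.112250   0.097500]
  [ 0.080625   0.031250   0.518750   0.159375]
  [ 0.322500   0.125000   0.331625   0.637500]
det(I−A) = Σ_j (I−A)_1j·C_1j = (0.75)(0.750000) + (-0.25)(0.151875) + (-0.10)(0.080625) + (-0.25)(0.322500) = 0.43584375
(I − A)⁻¹ = adj(I−A) / det(I−A) ≈
  [   1.7208     0.5119     0.4982     0.6109]
  [   0.3485     1.2203     0.2575     0.2237]
  [   0.1850     0.0717     1.1902     0.3657]
  [   0.7399     0.2868     0.7609     1.4627]
Δx = (I − A)⁻¹ Δd with Δd having +30 in the Transport component and 0 elsewhere.
So Δx_M = L_MT · (+30), where L_MT = adj(I−A)_MT / det(I−A) = 0.266250 / 0.43584375.
Δx_M = 0.266250 × (+30) / 0.43584375 = 7.9875 / 0.43584375 ≈ 18.327.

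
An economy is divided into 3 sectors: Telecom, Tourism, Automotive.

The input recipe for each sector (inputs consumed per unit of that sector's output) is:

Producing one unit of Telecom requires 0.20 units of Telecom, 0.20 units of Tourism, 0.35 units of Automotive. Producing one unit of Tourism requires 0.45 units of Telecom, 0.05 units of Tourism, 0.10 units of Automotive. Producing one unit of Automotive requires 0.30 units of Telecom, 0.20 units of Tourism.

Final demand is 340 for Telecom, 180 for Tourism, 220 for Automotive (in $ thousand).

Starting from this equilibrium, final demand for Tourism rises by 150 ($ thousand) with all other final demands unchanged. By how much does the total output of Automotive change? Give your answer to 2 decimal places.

I − A =
  [   0.80    -0.45    -0.30]
  [  -0.20     0.95    -0.20]
  [  -0.35    -0.10     1.00]
Cofactors of I−A, C_ij = (−1)^(i+j)·(minor ij) (rows/columns in the sector order above):
  C_11 = (0.95)(1.00) − (-0.20)(-0.10) = 0.9300
  C_12 = −[(-0.20)(1.00) − (-0.20)(-0.35)] = 0.2700
  C_13 = (-0.20)(-0.10) − (0.95)(-0.35) = 0.3525
  C_21 = −[(-0.45)(1.00) − (-0.30)(-0.10)] = 0.4800
  C_22 = (0.80)(1.00) − (-0.30)(-0.35) = 0.6950
  C_23 = −[(0.80)(-0.10) − (-0.45)(-0.35)] = 0.2375
  C_31 = (-0.45)(-0.20) − (-0.30)(0.95) = 0.3750
  C_32 = −[(0.80)(-0.20) − (-0.30)(-0.20)] = 0.2200
  C_33 = (0.80)(0.95) − (-0.45)(-0.20) = 0.6700
det(I−A) = Σ_j (I−A)_1j·C_1j = (0.80)(0.9300) + (-0.45)(0.2700) + (-0.30)(0.3525) = 0.51675
adj(I−A) = Cᵀ =
  [ 0.9300   0.4800   0.3750]
  [ 0.2700   0.6950   0.2200]
  [ 0.3525   0.2375   0.6700]
(I − A)⁻¹ = adj(I−A) / det(I−A) ≈
  [   1.7997     0.9289     0.7257]
  [   0.5225     1.3449     0.4257]
  [   0.6821     0.4596     1.2966]
Δx = (I − A)⁻¹ Δd with Δd having +150 in the Tourism component and 0 elsewhere.
So Δx_3 = L_32 · (+150), where L_32 = adj(I−A)_32 / det(I−A) = 0.2375 / 0.51675.
Δx_3 = 0.2375 × (+150) / 0.51675 = 35.625 / 0.51675 ≈ 68.94.

Δx_3 = 68.94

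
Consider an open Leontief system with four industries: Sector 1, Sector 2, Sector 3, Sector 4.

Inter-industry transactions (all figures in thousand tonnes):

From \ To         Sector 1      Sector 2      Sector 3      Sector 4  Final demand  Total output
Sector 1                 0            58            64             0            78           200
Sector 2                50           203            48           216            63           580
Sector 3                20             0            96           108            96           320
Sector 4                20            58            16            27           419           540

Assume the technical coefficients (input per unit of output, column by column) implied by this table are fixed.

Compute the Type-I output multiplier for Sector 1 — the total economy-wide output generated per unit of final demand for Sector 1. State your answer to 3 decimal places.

m_1 = 2.090

Technical coefficients a_ij = z_ij / X_j:
  a_11 = 0/200 = 0.00, a_21 = 50/200 = 0.25, a_31 = 20/200 = 0.10, a_41 = 20/200 = 0.10
  a_12 = 58/580 = 0.10, a_22 = 203/580 = 0.35, a_32 = 0/580 = 0.00, a_42 = 58/580 = 0.10
  a_13 = 64/320 = 0.20, a_23 = 48/320 = 0.15, a_33 = 96/320 = 0.30, a_43 = 16/320 = 0.05
  a_14 = 0/540 = 0.00, a_24 = 216/540 = 0.40, a_34 = 108/540 = 0.20, a_44 = 27/540 = 0.05
I − A =
  [   1.00    -0.10    -0.20     0.00]
  [  -0.25     0.65    -0.15    -0.40]
  [  -0.10     0.00     0.70    -0.20]
  [  -0.10    -0.10    -0.05     0.95]
Compute the cofactors C_ij = (−1)^(i+j)·(3×3 minor ij) of I−A; the adjugate is their transpose:
adj(I−A) = Cᵀ =
  [ 0.39475   0.06950   0.13175   0.05700]
  [ 0.21100   0.63200   0.21800   0.31200]
  [ 0.07575   0.03150   0.54975   0.12900]
  [ 0.06775   0.07550   0.06575   0.42300]
det(I−A) = Σ_j (I−A)_1j·C_1j = (1.00)(0.39475) + (-0.10)(0.21100) + (-0.20)(0.07575) + (0.00)(0.06775) = 0.3585
(I − A)⁻¹ = adj(I−A) / det(I−A) ≈
  [   1.1011     0.1939     0.3675     0.1590]
  [   0.5886     1.7629     0.6081     0.8703]
  [   0.2113     0.0879     1.5335     0.3598]
  [   0.1890     0.2106     0.1834     1.1799]
The output multiplier for sector j is the column-j sum of the Leontief inverse (I − A)⁻¹ = adj(I−A) / det(I−A).
Column 1 of adj(I−A): (0.39475, 0.21100, 0.07575, 0.06775); det(I−A) = 0.3585.
m_1 = (0.39475 + 0.21100 + 0.07575 + 0.06775) / 0.3585 = 0.74925 / 0.3585 ≈ 2.090.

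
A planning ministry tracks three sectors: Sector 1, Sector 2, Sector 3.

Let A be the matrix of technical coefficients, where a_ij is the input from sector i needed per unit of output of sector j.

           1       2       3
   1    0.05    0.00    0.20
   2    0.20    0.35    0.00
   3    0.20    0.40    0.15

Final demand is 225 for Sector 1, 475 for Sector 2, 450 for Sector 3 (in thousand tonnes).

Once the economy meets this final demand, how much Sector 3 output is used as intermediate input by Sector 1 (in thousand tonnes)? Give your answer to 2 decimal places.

z_31 = 91.46

I − A =
  [   0.95     0.00    -0.20]
  [  -0.20     0.65     0.00]
  [  -0.20    -0.40     0.85]
Cofactors of I−A, C_ij = (−1)^(i+j)·(minor ij) (rows/columns in the sector order above):
  C_11 = (0.65)(0.85) − (0.00)(-0.40) = 0.5525
  C_12 = −[(-0.20)(0.85) − (0.00)(-0.20)] = 0.1700
  C_13 = (-0.20)(-0.40) − (0.65)(-0.20) = 0.2100
  C_21 = −[(0.00)(0.85) − (-0.20)(-0.40)] = 0.0800
  C_22 = (0.95)(0.85) − (-0.20)(-0.20) = 0.7675
  C_23 = −[(0.95)(-0.40) − (0.00)(-0.20)] = 0.3800
  C_31 = (0.00)(0.00) − (-0.20)(0.65) = 0.1300
  C_32 = −[(0.95)(0.00) − (-0.20)(-0.20)] = 0.0400
  C_33 = (0.95)(0.65) − (0.00)(-0.20) = 0.6175
det(I−A) = Σ_j (I−A)_1j·C_1j = (0.95)(0.5525) + (0.00)(0.1700) + (-0.20)(0.2100) = 0.482875
adj(I−A) = Cᵀ =
  [ 0.5525   0.0800   0.1300]
  [ 0.1700   0.7675   0.0400]
  [ 0.2100   0.3800   0.6175]
(I − A)⁻¹ = adj(I−A) / det(I−A) ≈
  [   1.1442     0.1657     0.2692]
  [   0.3521     1.5894     0.0828]
  [   0.4349     0.7870     1.2788]
First solve x = (I − A)⁻¹ d = adj(I−A)·d / det(I−A); in particular x_1 = (0.5525·225 + 0.0800·475 + 0.1300·450) / 0.482875 = 220.8125 / 0.482875 ≈ 457.2871.
Intermediate flow from 3 to 1: z_31 = a_31 · x_1 = 0.20 × 220.8125 / 0.482875 = 44.1625 / 0.482875 ≈ 91.46.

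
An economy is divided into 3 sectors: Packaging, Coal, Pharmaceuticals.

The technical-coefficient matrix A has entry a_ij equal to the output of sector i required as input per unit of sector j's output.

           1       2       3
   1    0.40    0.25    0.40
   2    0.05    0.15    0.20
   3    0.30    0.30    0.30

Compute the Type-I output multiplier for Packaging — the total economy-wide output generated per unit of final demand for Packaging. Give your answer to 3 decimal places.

m_1 = 4.756

I − A =
  [   0.60    -0.25    -0.40]
  [  -0.05     0.85    -0.20]
  [  -0.30    -0.30     0.70]
Cofactors of I−A, C_ij = (−1)^(i+j)·(minor ij) (rows/columns in the sector order above):
  C_11 = (0.85)(0.70) − (-0.20)(-0.30) = 0.5350
  C_12 = −[(-0.05)(0.70) − (-0.20)(-0.30)] = 0.0950
  C_13 = (-0.05)(-0.30) − (0.85)(-0.30) = 0.2700
  C_21 = −[(-0.25)(0.70) − (-0.40)(-0.30)] = 0.2950
  C_22 = (0.60)(0.70) − (-0.40)(-0.30) = 0.3000
  C_23 = −[(0.60)(-0.30) − (-0.25)(-0.30)] = 0.2550
  C_31 = (-0.25)(-0.20) − (-0.40)(0.85) = 0.3900
  C_32 = −[(0.60)(-0.20) − (-0.40)(-0.05)] = 0.1400
  C_33 = (0.60)(0.85) − (-0.25)(-0.05) = 0.4975
det(I−A) = Σ_j (I−A)_1j·C_1j = (0.60)(0.5350) + (-0.25)(0.0950) + (-0.40)(0.2700) = 0.18925
adj(I−A) = Cᵀ =
  [ 0.5350   0.2950   0.3900]
  [ 0.0950   0.3000   0.1400]
  [ 0.2700   0.2550   0.4975]
(I − A)⁻¹ = adj(I−A) / det(I−A) ≈
  [   2.8269     1.5588     2.0608]
  [   0.5020     1.5852     0.7398]
  [   1.4267     1.3474     2.6288]
The output multiplier for sector j is the column-j sum of the Leontief inverse (I − A)⁻¹ = adj(I−A) / det(I−A).
Column 1 of adj(I−A): (0.5350, 0.0950, 0.2700); det(I−A) = 0.18925.
m_1 = (0.5350 + 0.0950 + 0.2700) / 0.18925 = 0.90 / 0.18925 ≈ 4.756.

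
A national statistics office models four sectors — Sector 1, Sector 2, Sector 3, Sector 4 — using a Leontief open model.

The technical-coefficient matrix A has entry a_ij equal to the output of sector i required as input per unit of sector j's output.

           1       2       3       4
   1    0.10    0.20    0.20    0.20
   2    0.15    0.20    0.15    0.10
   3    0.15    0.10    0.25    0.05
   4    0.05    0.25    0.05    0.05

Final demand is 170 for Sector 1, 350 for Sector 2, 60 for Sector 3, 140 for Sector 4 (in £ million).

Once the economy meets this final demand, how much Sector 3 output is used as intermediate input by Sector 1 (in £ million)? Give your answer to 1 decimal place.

I − A =
  [   0.90    -0.20    -0.20    -0.20]
  [  -0.15     0.80    -0.15    -0.10]
  [  -0.15    -0.10     0.75    -0.05]
  [  -0.05    -0.25    -0.05     0.95]
Compute the cofactors C_ij = (−1)^(i+j)·(3×3 minor ij) of I−A; the adjugate is their transpose:
adj(I−A) = Cᵀ =
  [ 0.532625   0.202000   0.192000   0.143500]
  [ 0.132750   0.601000   0.162250   0.099750]
  [ 0.128875   0.132250   0.616500   0.073500]
  [ 0.069750   0.175750   0.085250   0.472500]
det(I−A) = Σ_j (I−A)_1j·C_1j = (0.90)(0.532625) + (-0.20)(0.132750) + (-0.20)(0.128875) + (-0.20)(0.069750) = 0.4130875
(I − A)⁻¹ = adj(I−A) / det(I−A) ≈
  [   1.2894     0.4890     0.4648     0.3474]
  [   0.3214     1.4549     0.3928     0.2415]
  [   0.3120     0.3202     1.4924     0.1779]
  [   0.1689     0.4255     0.2064     1.1438]
First solve x = (I − A)⁻¹ d = adj(I−A)·d / det(I−A); in particular x_1 = (0.532625·170 + 0.202000·350 + 0.192000·60 + 0.143500·140) / 0.4130875 = 192.85625 / 0.4130875 ≈ 466.865.
Intermediate flow from 3 to 1: z_31 = a_31 · x_1 = 0.15 × 192.85625 / 0.4130875 = 28.9284375 / 0.4130875 ≈ 70.0.

z_31 = 70.0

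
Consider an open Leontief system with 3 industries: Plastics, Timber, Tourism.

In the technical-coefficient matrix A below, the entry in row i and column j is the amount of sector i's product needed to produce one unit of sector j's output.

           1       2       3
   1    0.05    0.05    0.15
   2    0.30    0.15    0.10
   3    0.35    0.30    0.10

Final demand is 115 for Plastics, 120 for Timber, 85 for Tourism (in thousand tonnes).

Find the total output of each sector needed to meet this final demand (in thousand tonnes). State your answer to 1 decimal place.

x_1 = 170.6, x_2 = 229.3, x_3 = 237.2

I − A =
  [   0.95    -0.05    -0.15]
  [  -0.30     0.85    -0.10]
  [  -0.35    -0.30     0.90]
Cofactors of I−A, C_ij = (−1)^(i+j)·(minor ij) (rows/columns in the sector order above):
  C_11 = (0.85)(0.90) − (-0.10)(-0.30) = 0.7350
  C_12 = −[(-0.30)(0.90) − (-0.10)(-0.35)] = 0.3050
  C_13 = (-0.30)(-0.30) − (0.85)(-0.35) = 0.3875
  C_21 = −[(-0.05)(0.90) − (-0.15)(-0.30)] = 0.0900
  C_22 = (0.95)(0.90) − (-0.15)(-0.35) = 0.8025
  C_23 = −[(0.95)(-0.30) − (-0.05)(-0.35)] = 0.3025
  C_31 = (-0.05)(-0.10) − (-0.15)(0.85) = 0.1325
  C_32 = −[(0.95)(-0.10) − (-0.15)(-0.30)] = 0.1400
  C_33 = (0.95)(0.85) − (-0.05)(-0.30) = 0.7925
det(I−A) = Σ_j (I−A)_1j·C_1j = (0.95)(0.7350) + (-0.05)(0.3050) + (-0.15)(0.3875) = 0.624875
adj(I−A) = Cᵀ =
  [ 0.7350   0.0900   0.1325]
  [ 0.3050   0.8025   0.1400]
  [ 0.3875   0.3025   0.7925]
(I − A)⁻¹ = adj(I−A) / det(I−A) ≈
  [   1.1762     0.1440     0.2120]
  [   0.4881     1.2843     0.2240]
  [   0.6201     0.4841     1.2683]
x = (I − A)⁻¹ d = adj(I−A)·d / det(I−A), with det(I−A) = 0.624875:
  x_1 = (0.7350·115 + 0.0900·120 + 0.1325·85) / 0.624875 = 106.5875 / 0.624875 ≈ 170.6
  x_2 = (0.3050·115 + 0.8025·120 + 0.1400·85) / 0.624875 = 143.275 / 0.624875 ≈ 229.3
  x_3 = (0.3875·115 + 0.3025·120 + 0.7925·85) / 0.624875 = 148.225 / 0.624875 ≈ 237.2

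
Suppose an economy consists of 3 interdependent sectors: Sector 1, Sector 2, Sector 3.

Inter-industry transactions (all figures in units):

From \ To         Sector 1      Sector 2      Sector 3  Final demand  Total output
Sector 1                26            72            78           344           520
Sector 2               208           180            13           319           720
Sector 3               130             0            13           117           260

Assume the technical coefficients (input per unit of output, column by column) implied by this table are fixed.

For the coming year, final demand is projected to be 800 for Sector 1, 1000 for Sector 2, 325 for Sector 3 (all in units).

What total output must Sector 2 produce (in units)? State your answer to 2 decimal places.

Technical coefficients a_ij = z_ij / X_j:
  a_11 = 26/520 = 0.05, a_21 = 208/520 = 0.40, a_31 = 130/520 = 0.25
  a_12 = 72/720 = 0.10, a_22 = 180/720 = 0.25, a_32 = 0/720 = 0.00
  a_13 = 78/260 = 0.30, a_23 = 13/260 = 0.05, a_33 = 13/260 = 0.05
I − A =
  [   0.95    -0.10    -0.30]
  [  -0.40     0.75    -0.05]
  [  -0.25     0.00     0.95]
Cofactors of I−A, C_ij = (−1)^(i+j)·(minor ij) (rows/columns in the sector order above):
  C_11 = (0.75)(0.95) − (-0.05)(0.00) = 0.7125
  C_12 = −[(-0.40)(0.95) − (-0.05)(-0.25)] = 0.3925
  C_13 = (-0.40)(0.00) − (0.75)(-0.25) = 0.1875
  C_21 = −[(-0.10)(0.95) − (-0.30)(0.00)] = 0.0950
  C_22 = (0.95)(0.95) − (-0.30)(-0.25) = 0.8275
  C_23 = −[(0.95)(0.00) − (-0.10)(-0.25)] = 0.0250
  C_31 = (-0.10)(-0.05) − (-0.30)(0.75) = 0.2300
  C_32 = −[(0.95)(-0.05) − (-0.30)(-0.40)] = 0.1675
  C_33 = (0.95)(0.75) − (-0.10)(-0.40) = 0.6725
det(I−A) = Σ_j (I−A)_1j·C_1j = (0.95)(0.7125) + (-0.10)(0.3925) + (-0.30)(0.1875) = 0.581375
adj(I−A) = Cᵀ =
  [ 0.7125   0.0950   0.2300]
  [ 0.3925   0.8275   0.1675]
  [ 0.1875   0.0250   0.6725]
(I − A)⁻¹ = adj(I−A) / det(I−A) ≈
  [   1.2255     0.1634     0.3956]
  [   0.6751     1.4233     0.2881]
  [   0.3225     0.0430     1.1567]
x = (I − A)⁻¹ d = adj(I−A)·d / det(I−A), with det(I−A) = 0.581375:
  x_1 = (0.7125·800 + 0.0950·1000 + 0.2300·325) / 0.581375 = 739.75 / 0.581375 ≈ 1272.41
  x_2 = (0.3925·800 + 0.8275·1000 + 0.1675·325) / 0.581375 = 1195.9375 / 0.581375 ≈ 2057.08
  x_3 = (0.1875·800 + 0.0250·1000 + 0.6725·325) / 0.581375 = 393.5625 / 0.581375 ≈ 676.95

x_2 = 2057.08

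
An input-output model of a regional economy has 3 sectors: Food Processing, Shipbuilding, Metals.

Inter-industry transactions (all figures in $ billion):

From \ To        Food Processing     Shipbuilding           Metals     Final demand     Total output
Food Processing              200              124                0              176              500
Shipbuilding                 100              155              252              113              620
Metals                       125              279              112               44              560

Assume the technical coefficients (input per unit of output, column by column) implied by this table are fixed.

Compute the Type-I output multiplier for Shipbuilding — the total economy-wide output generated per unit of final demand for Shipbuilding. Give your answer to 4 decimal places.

Technical coefficients a_ij = z_ij / X_j:
  a_FF = 200/500 = 0.40, a_SF = 100/500 = 0.20, a_MF = 125/500 = 0.25
  a_FS = 124/620 = 0.20, a_SS = 155/620 = 0.25, a_MS = 279/620 = 0.45
  a_FM = 0/560 = 0.00, a_SM = 252/560 = 0.45, a_MM = 112/560 = 0.20
I − A =
  [   0.60    -0.20     0.00]
  [  -0.20     0.75    -0.45]
  [  -0.25    -0.45     0.80]
Cofactors of I−A, C_ij = (−1)^(i+j)·(minor ij) (rows/columns in the sector order above):
  C_11 = (0.75)(0.80) − (-0.45)(-0.45) = 0.3975
  C_12 = −[(-0.20)(0.80) − (-0.45)(-0.25)] = 0.2725
  C_13 = (-0.20)(-0.45) − (0.75)(-0.25) = 0.2775
  C_21 = −[(-0.20)(0.80) − (0.00)(-0.45)] = 0.1600
  C_22 = (0.60)(0.80) − (0.00)(-0.25) = 0.4800
  C_23 = −[(0.60)(-0.45) − (-0.20)(-0.25)] = 0.3200
  C_31 = (-0.20)(-0.45) − (0.00)(0.75) = 0.0900
  C_32 = −[(0.60)(-0.45) − (0.00)(-0.20)] = 0.2700
  C_33 = (0.60)(0.75) − (-0.20)(-0.20) = 0.4100
det(I−A) = Σ_j (I−A)_1j·C_1j = (0.60)(0.3975) + (-0.20)(0.2725) + (0.00)(0.2775) = 0.1840
adj(I−A) = Cᵀ =
  [ 0.3975   0.1600   0.0900]
  [ 0.2725   0.4800   0.2700]
  [ 0.2775   0.3200   0.4100]
(I − A)⁻¹ = adj(I−A) / det(I−A) ≈
  [   2.16033     0.86957     0.48913]
  [   1.48098     2.60870     1.46739]
  [   1.50815     1.73913     2.22826]
The output multiplier for sector j is the column-j sum of the Leontief inverse (I − A)⁻¹ = adj(I−A) / det(I−A).
Column S of adj(I−A): (0.1600, 0.4800, 0.3200); det(I−A) = 0.1840.
m_S = (0.1600 + 0.4800 + 0.3200) / 0.1840 = 0.96 / 0.1840 ≈ 5.2174.

m_S = 5.2174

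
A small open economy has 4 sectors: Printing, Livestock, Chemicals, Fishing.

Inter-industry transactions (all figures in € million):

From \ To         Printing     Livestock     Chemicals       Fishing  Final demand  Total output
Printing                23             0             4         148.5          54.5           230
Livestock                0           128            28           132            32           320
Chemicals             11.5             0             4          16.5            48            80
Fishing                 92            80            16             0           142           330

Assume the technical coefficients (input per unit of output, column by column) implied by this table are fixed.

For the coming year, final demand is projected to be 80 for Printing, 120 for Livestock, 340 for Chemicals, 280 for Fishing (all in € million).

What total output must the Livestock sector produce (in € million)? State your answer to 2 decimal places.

Technical coefficients a_ij = z_ij / X_j:
  a_11 = 23/230 = 0.10, a_21 = 0/230 = 0.00, a_31 = 11.5/230 = 0.05, a_41 = 92/230 = 0.40
  a_12 = 0/320 = 0.00, a_22 = 128/320 = 0.40, a_32 = 0/320 = 0.00, a_42 = 80/320 = 0.25
  a_13 = 4/80 = 0.05, a_23 = 28/80 = 0.35, a_33 = 4/80 = 0.05, a_43 = 16/80 = 0.20
  a_14 = 148.5/330 = 0.45, a_24 = 132/330 = 0.40, a_34 = 16.5/330 = 0.05, a_44 = 0/330 = 0.00
I − A =
  [   0.90     0.00    -0.05    -0.45]
  [   0.00     0.60    -0.35    -0.40]
  [  -0.05     0.00     0.95    -0.05]
  [  -0.40    -0.25    -0.20     1.00]
Compute the cofactors C_ij = (−1)^(i+j)·(3×3 minor ij) of I−A; the adjugate is their transpose:
adj(I−A) = Cᵀ =
  [ 0.464625   0.107500   0.118375   0.258000]
  [ 0.180500   0.667000   0.332000   0.364625]
  [ 0.037000   0.016875   0.342000   0.040500]
  [ 0.238375   0.213125   0.198750   0.511500]
det(I−A) = Σ_j (I−A)_1j·C_1j = (0.90)(0.464625) + (0.00)(0.180500) + (-0.05)(0.037000) + (-0.45)(0.238375) = 0.30904375
(I − A)⁻¹ = adj(I−A) / det(I−A) ≈
  [   1.5034     0.3478     0.3830     0.8348]
  [   0.5841     2.1583     1.0743     1.1798]
  [   0.1197     0.0546     1.1066     0.1310]
  [   0.7713     0.6896     0.6431     1.6551]
x = (I − A)⁻¹ d = adj(I−A)·d / det(I−A), with det(I−A) = 0.30904375:
  x_1 = (0.464625·80 + 0.107500·120 + 0.118375·340 + 0.258000·280) / 0.30904375 = 162.5575 / 0.30904375 ≈ 526.00
  x_2 = (0.180500·80 + 0.667000·120 + 0.332000·340 + 0.364625·280) / 0.30904375 = 309.455 / 0.30904375 ≈ 1001.33
  x_3 = (0.037000·80 + 0.016875·120 + 0.342000·340 + 0.040500·280) / 0.30904375 = 132.605 / 0.30904375 ≈ 429.08
  x_4 = (0.238375·80 + 0.213125·120 + 0.198750·340 + 0.511500·280) / 0.30904375 = 255.44 / 0.30904375 ≈ 826.55

x_2 = 1001.33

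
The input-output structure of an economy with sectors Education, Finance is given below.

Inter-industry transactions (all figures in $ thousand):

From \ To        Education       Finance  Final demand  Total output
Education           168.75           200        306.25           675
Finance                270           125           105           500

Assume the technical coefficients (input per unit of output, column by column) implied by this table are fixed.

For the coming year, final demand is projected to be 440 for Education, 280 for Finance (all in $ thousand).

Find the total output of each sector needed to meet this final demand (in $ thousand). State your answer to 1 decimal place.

x_E = 1098.1, x_F = 959.0

Technical coefficients a_ij = z_ij / X_j:
  a_EE = 168.75/675 = 0.25, a_FE = 270/675 = 0.40
  a_EF = 200/500 = 0.40, a_FF = 125/500 = 0.25
I − A =
  [   0.75    -0.40]
  [  -0.40     0.75]
det(I−A) = (0.75)(0.75) − (-0.40)(-0.40) = 0.4025
adj(I−A) = [[0.75, 0.40], [0.40, 0.75]]
(I − A)⁻¹ = adj(I−A) / det(I−A) ≈
  [   1.8634     0.9938]
  [   0.9938     1.8634]
x = (I − A)⁻¹ d = adj(I−A)·d / det(I−A), with det(I−A) = 0.4025:
  x_E = (0.75·440 + 0.40·280) / 0.4025 = 442.00 / 0.4025 ≈ 1098.1
  x_F = (0.40·440 + 0.75·280) / 0.4025 = 386.00 / 0.4025 ≈ 959.0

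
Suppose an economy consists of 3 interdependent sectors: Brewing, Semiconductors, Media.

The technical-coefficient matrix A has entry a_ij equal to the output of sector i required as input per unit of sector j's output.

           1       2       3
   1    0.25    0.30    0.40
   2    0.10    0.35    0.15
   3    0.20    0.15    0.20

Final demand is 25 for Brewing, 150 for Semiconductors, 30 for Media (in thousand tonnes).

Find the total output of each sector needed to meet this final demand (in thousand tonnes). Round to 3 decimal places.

I − A =
  [   0.75    -0.30    -0.40]
  [  -0.10     0.65    -0.15]
  [  -0.20    -0.15     0.80]
Cofactors of I−A, C_ij = (−1)^(i+j)·(minor ij) (rows/columns in the sector order above):
  C_11 = (0.65)(0.80) − (-0.15)(-0.15) = 0.4975
  C_12 = −[(-0.10)(0.80) − (-0.15)(-0.20)] = 0.1100
  C_13 = (-0.10)(-0.15) − (0.65)(-0.20) = 0.1450
  C_21 = −[(-0.30)(0.80) − (-0.40)(-0.15)] = 0.3000
  C_22 = (0.75)(0.80) − (-0.40)(-0.20) = 0.5200
  C_23 = −[(0.75)(-0.15) − (-0.30)(-0.20)] = 0.1725
  C_31 = (-0.30)(-0.15) − (-0.40)(0.65) = 0.3050
  C_32 = −[(0.75)(-0.15) − (-0.40)(-0.10)] = 0.1525
  C_33 = (0.75)(0.65) − (-0.30)(-0.10) = 0.4575
det(I−A) = Σ_j (I−A)_1j·C_1j = (0.75)(0.4975) + (-0.30)(0.1100) + (-0.40)(0.1450) = 0.282125
adj(I−A) = Cᵀ =
  [ 0.4975   0.3000   0.3050]
  [ 0.1100   0.5200   0.1525]
  [ 0.1450   0.1725   0.4575]
(I − A)⁻¹ = adj(I−A) / det(I−A) ≈
  [   1.7634     1.0634     1.0811]
  [   0.3899     1.8432     0.5405]
  [   0.5140     0.6114     1.6216]
x = (I − A)⁻¹ d = adj(I−A)·d / det(I−A), with det(I−A) = 0.282125:
  x_1 = (0.4975·25 + 0.3000·150 + 0.3050·30) / 0.282125 = 66.5875 / 0.282125 ≈ 236.021
  x_2 = (0.1100·25 + 0.5200·150 + 0.1525·30) / 0.282125 = 85.325 / 0.282125 ≈ 302.437
  x_3 = (0.1450·25 + 0.1725·150 + 0.4575·30) / 0.282125 = 43.225 / 0.282125 ≈ 153.212

x_1 = 236.021, x_2 = 302.437, x_3 = 153.212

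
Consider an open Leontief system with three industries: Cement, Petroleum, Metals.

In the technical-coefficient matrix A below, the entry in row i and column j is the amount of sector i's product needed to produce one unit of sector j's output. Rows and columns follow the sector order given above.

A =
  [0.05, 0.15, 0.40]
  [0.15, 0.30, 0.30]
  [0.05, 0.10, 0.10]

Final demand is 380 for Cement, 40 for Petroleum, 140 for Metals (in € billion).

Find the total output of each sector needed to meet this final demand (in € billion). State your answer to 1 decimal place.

x_1 = 531.8, x_2 = 262.9, x_3 = 214.3

I − A =
  [   0.95    -0.15    -0.40]
  [  -0.15     0.70    -0.30]
  [  -0.05    -0.10     0.90]
Cofactors of I−A, C_ij = (−1)^(i+j)·(minor ij) (rows/columns in the sector order above):
  C_11 = (0.70)(0.90) − (-0.30)(-0.10) = 0.6000
  C_12 = −[(-0.15)(0.90) − (-0.30)(-0.05)] = 0.1500
  C_13 = (-0.15)(-0.10) − (0.70)(-0.05) = 0.0500
  C_21 = −[(-0.15)(0.90) − (-0.40)(-0.10)] = 0.1750
  C_22 = (0.95)(0.90) − (-0.40)(-0.05) = 0.8350
  C_23 = −[(0.95)(-0.10) − (-0.15)(-0.05)] = 0.1025
  C_31 = (-0.15)(-0.30) − (-0.40)(0.70) = 0.3250
  C_32 = −[(0.95)(-0.30) − (-0.40)(-0.15)] = 0.3450
  C_33 = (0.95)(0.70) − (-0.15)(-0.15) = 0.6425
det(I−A) = Σ_j (I−A)_1j·C_1j = (0.95)(0.6000) + (-0.15)(0.1500) + (-0.40)(0.0500) = 0.5275
adj(I−A) = Cᵀ =
  [ 0.6000   0.1750   0.3250]
  [ 0.1500   0.8350   0.3450]
  [ 0.0500   0.1025   0.6425]
(I − A)⁻¹ = adj(I−A) / det(I−A) ≈
  [   1.1374     0.3318     0.6161]
  [   0.2844     1.5829     0.6540]
  [   0.0948     0.1943     1.2180]
x = (I − A)⁻¹ d = adj(I−A)·d / det(I−A), with det(I−A) = 0.5275:
  x_1 = (0.6000·380 + 0.1750·40 + 0.3250·140) / 0.5275 = 280.50 / 0.5275 ≈ 531.8
  x_2 = (0.1500·380 + 0.8350·40 + 0.3450·140) / 0.5275 = 138.70 / 0.5275 ≈ 262.9
  x_3 = (0.0500·380 + 0.1025·40 + 0.6425·140) / 0.5275 = 113.05 / 0.5275 ≈ 214.3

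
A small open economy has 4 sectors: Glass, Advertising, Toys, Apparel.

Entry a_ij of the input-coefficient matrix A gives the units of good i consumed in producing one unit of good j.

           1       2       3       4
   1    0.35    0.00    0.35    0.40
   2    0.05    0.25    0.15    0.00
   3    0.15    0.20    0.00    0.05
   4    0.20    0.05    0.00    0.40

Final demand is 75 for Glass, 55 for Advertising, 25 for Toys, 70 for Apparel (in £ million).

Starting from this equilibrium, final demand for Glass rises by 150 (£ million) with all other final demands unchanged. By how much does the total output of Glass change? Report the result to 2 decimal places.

Δx_1 = 335.26

I − A =
  [   0.65     0.00    -0.35    -0.40]
  [  -0.05     0.75    -0.15     0.00]
  [  -0.15    -0.20     1.00    -0.05]
  [  -0.20    -0.05     0.00     0.60]
Compute the cofactors C_ij = (−1)^(i+j)·(3×3 minor ij) of I−A; the adjugate is their transpose:
adj(I−A) = Cᵀ =
  [ 0.431625   0.062875   0.160500   0.301125]
  [ 0.045000   0.275000   0.057000   0.034750]
  [ 0.081125   0.066625   0.231500   0.073375]
  [ 0.147625   0.043875   0.058250   0.425125]
det(I−A) = Σ_j (I−A)_1j·C_1j = (0.65)(0.431625) + (0.00)(0.045000) + (-0.35)(0.081125) + (-0.40)(0.147625) = 0.1931125
(I − A)⁻¹ = adj(I−A) / det(I−A) ≈
  [   2.2351     0.3256     0.8311     1.5593]
  [   0.2330     1.4240     0.2952     0.1799]
  [   0.4201     0.3450     1.1988     0.3800]
  [   0.7645     0.2272     0.3016     2.2014]
Δx = (I − A)⁻¹ Δd with Δd having +150 in the Glass component and 0 elsewhere.
So Δx_1 = L_11 · (+150), where L_11 = adj(I−A)_11 / det(I−A) = 0.431625 / 0.1931125.
Δx_1 = 0.431625 × (+150) / 0.1931125 = 64.74375 / 0.1931125 ≈ 335.26.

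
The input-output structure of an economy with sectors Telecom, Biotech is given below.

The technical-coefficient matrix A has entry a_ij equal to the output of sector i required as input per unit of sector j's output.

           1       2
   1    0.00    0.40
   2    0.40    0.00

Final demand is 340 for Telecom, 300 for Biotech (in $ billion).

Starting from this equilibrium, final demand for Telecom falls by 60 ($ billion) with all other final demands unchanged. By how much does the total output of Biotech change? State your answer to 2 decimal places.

Δx_2 = -28.57

I − A =
  [   1.00    -0.40]
  [  -0.40     1.00]
det(I−A) = (1.00)(1.00) − (-0.40)(-0.40) = 0.8400
adj(I−A) = [[1.00, 0.40], [0.40, 1.00]]
(I − A)⁻¹ = adj(I−A) / det(I−A) ≈
  [   1.1905     0.4762]
  [   0.4762     1.1905]
Δx = (I − A)⁻¹ Δd with Δd having -60 in the Telecom component and 0 elsewhere.
So Δx_2 = L_21 · (-60), where L_21 = adj(I−A)_21 / det(I−A) = 0.40 / 0.8400.
Δx_2 = 0.40 × (-60) / 0.8400 = -24.00 / 0.8400 ≈ -28.57.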